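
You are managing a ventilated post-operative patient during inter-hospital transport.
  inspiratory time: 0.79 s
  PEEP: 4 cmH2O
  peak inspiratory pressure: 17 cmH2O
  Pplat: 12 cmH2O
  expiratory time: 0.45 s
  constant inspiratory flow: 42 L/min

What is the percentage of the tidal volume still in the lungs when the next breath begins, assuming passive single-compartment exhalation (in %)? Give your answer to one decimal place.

40.2

Flow: 42 L/min ÷ 60 = 0.7 L/s.
Vt = flow × Ti = 0.7 L/s × 0.79 s × 1000 mL/L = 553.0 mL.
R = (PIP − Pplat)/V̇ = (17 − 12) / 0.7 = 5.0/0.7 = 7.143 cmH2O·s/L.
C = Vt/(Pplat − PEEP) = 553.0 / (12 − 4) = 553.0/8.0 = 69.125 mL/cmH2O.
τ = R × C = 7.143 × 0.06913 L/cmH2O = 0.4938 s.
Fraction remaining at end-expiration = e^(−Te/τ) = e^(−0.45/0.4938) = 0.402 → 40.2%.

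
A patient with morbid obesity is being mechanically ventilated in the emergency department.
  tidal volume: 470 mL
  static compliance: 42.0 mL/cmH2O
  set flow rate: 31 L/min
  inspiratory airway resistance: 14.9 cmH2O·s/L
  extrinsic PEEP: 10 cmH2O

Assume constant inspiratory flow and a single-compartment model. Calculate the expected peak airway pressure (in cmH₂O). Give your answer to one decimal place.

Flow: 31 L/min ÷ 60 = 0.5167 L/s.
Equation of motion (constant flow): PIP = Vt/C + R·V̇ + PEEP.
PIP = 470/42.0 + 14.9×0.5167 + 10 = 11.19 + 7.699 + 10 = 28.889 cmH2O.

28.9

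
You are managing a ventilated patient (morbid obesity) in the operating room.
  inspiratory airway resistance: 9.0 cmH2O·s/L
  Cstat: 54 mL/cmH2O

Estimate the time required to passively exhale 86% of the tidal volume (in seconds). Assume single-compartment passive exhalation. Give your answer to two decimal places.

τ = R × C = 9.0 × 54 mL/cmH2O = 9.0 × 0.054 L/cmH2O = 0.486 s.
Exhaled fraction f = 1 − e^(−t/τ) → t = −τ·ln(1 − f) = −0.486·ln(0.14) = 0.9555 s.

0.96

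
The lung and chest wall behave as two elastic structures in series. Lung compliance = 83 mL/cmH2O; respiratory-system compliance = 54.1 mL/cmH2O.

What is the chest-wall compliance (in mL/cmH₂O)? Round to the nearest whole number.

155

1/Ccw = 1/Crs − 1/CL.
1/Ccw = 1/54.1 − 1/83 = 0.006436.
Ccw = 155.38 mL/cmH2O.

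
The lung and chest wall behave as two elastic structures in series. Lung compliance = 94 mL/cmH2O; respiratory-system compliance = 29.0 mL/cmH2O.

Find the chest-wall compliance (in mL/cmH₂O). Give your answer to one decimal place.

1/Ccw = 1/Crs − 1/CL.
1/Ccw = 1/29.0 − 1/94 = 0.02384.
Ccw = 41.946 mL/cmH2O.

41.9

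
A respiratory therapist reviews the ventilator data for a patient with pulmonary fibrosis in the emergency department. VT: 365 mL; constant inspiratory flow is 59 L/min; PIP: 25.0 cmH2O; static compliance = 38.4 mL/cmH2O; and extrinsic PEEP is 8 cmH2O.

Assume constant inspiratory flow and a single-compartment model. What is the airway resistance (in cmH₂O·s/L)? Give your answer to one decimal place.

Flow: 59 L/min ÷ 60 = 0.9833 L/s.
Equation of motion (constant flow): PIP = Vt/C + R·V̇ + PEEP.
R·V̇ = PIP − Vt/C − PEEP = 25.0 − 365/38.4 − 8 = 25.0 − 9.505 − 8 = 7.495 cmH2O.
R = 7.495 / 0.9833 = 7.622 cmH2O·s/L.

7.6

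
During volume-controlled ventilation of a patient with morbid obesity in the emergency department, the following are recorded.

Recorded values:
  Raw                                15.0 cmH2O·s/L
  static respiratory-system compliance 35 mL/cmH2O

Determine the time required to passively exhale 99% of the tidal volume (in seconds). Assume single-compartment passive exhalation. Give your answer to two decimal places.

2.42

τ = R × C = 15.0 × 35 mL/cmH2O = 15.0 × 0.035 L/cmH2O = 0.525 s.
Exhaled fraction f = 1 − e^(−t/τ) → t = −τ·ln(1 − f) = −0.525·ln(0.01) = 2.418 s.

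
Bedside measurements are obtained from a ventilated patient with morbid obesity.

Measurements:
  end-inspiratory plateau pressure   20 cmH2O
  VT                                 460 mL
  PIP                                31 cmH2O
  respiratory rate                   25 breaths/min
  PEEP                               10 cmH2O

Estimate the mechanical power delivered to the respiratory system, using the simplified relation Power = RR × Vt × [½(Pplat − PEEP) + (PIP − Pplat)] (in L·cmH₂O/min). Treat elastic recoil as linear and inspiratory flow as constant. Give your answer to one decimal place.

Per-breath work = Vt × [½(Pplat−PEEP) + (PIP−Pplat)] = 0.460 × [0.5×10.0 + 11.0] = 0.460 × 16.0 = 7.36 L·cmH2O.
Power = 25 × 7.36 = 184.0 L·cmH2O/min.

184.0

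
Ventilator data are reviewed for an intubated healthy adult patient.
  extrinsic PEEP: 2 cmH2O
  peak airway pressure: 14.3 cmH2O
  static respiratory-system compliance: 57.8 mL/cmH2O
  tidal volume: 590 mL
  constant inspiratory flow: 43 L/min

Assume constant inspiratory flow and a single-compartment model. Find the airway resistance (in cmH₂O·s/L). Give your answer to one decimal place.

Flow: 43 L/min ÷ 60 = 0.7167 L/s.
Equation of motion (constant flow): PIP = Vt/C + R·V̇ + PEEP.
R·V̇ = PIP − Vt/C − PEEP = 14.3 − 590/57.8 − 2 = 14.3 − 10.208 − 2 = 2.092 cmH2O.
R = 2.092 / 0.7167 = 2.919 cmH2O·s/L.

2.9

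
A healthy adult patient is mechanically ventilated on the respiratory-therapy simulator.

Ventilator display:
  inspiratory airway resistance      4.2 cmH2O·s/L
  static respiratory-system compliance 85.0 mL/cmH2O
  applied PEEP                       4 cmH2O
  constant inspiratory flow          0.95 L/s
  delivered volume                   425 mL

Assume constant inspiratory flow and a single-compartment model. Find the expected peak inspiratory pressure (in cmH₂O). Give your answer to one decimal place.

Equation of motion (constant flow): PIP = Vt/C + R·V̇ + PEEP.
PIP = 425/85.0 + 4.2×0.95 + 4 = 5.0 + 3.99 + 4 = 12.99 cmH2O.

13.0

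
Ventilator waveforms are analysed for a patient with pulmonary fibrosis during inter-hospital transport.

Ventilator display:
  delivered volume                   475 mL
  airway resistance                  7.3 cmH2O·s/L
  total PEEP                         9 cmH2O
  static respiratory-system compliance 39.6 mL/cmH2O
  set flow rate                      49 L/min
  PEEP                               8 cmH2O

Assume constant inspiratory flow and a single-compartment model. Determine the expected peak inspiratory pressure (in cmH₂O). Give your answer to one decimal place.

Flow: 49 L/min ÷ 60 = 0.8167 L/s.
Total PEEP = 9 cmH2O (set 8 + intrinsic 1); this is the baseline alveolar pressure.
Equation of motion (constant flow): PIP = Vt/C + R·V̇ + PEEP.
PIP = 475/39.6 + 7.3×0.8167 + 9 = 11.995 + 5.962 + 9 = 26.957 cmH2O.

27.0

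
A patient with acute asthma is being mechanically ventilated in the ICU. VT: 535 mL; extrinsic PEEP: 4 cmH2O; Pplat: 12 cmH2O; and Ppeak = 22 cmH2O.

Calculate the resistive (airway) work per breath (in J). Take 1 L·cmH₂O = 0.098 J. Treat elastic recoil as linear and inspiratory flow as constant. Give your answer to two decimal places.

With constant inspiratory flow the resistive pressure is constant at PIP − Pplat = 22 − 12 = 10.0 cmH2O, so resistive work = 10.0 × 0.535 = 5.35 L·cmH2O.
× 0.098 J/(L·cmH2O) → 0.5243 J.

0.52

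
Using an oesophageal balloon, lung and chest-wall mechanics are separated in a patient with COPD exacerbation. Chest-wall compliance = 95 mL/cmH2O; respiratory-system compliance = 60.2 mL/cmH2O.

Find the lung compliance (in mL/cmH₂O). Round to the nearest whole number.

1/CL = 1/Crs − 1/Ccw.
1/CL = 1/60.2 − 1/95 = 0.006085.
CL = 164.34 mL/cmH2O.

164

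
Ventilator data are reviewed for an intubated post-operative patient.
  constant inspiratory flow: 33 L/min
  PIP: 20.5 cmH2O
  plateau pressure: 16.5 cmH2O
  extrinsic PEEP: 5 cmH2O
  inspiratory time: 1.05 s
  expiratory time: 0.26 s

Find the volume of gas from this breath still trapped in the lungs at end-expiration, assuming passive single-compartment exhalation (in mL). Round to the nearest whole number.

Flow: 33 L/min ÷ 60 = 0.55 L/s.
Vt = flow × Ti = 0.55 L/s × 1.05 s × 1000 mL/L = 577.5 mL.
R = (PIP − Pplat)/V̇ = (20.5 − 16.5) / 0.55 = 4.0/0.55 = 7.273 cmH2O·s/L.
C = Vt/(Pplat − PEEP) = 577.5 / (16.5 − 5) = 577.5/11.5 = 50.217 mL/cmH2O.
τ = R × C = 7.273 × 0.05022 L/cmH2O = 0.3653 s.
Fraction remaining = e^(−Te/τ) = e^(−0.26/0.3653) = 0.4908.
Trapped volume = 577.5 × 0.4908 = 283.44 mL.

283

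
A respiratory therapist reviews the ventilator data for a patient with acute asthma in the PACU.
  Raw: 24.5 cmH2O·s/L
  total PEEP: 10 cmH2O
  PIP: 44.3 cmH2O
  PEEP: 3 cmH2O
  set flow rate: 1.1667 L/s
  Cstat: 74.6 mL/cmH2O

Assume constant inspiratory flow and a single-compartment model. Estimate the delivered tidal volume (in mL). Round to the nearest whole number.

Total PEEP = 10 cmH2O (set 3 + intrinsic 7); this is the baseline alveolar pressure.
Equation of motion (constant flow): PIP = Vt/C + R·V̇ + PEEP.
Vt/C = PIP − R·V̇ − PEEP = 44.3 − 28.584 − 10 = 5.716 cmH2O.
Vt = C × 5.716 = 74.6 × 5.716 = 426.41 mL.

426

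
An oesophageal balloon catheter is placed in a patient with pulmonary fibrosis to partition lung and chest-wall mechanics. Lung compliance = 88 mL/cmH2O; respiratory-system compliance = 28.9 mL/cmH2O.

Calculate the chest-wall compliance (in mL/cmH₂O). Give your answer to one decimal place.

1/Ccw = 1/Crs − 1/CL.
1/Ccw = 1/28.9 − 1/88 = 0.02324.
Ccw = 43.029 mL/cmH2O.

43.0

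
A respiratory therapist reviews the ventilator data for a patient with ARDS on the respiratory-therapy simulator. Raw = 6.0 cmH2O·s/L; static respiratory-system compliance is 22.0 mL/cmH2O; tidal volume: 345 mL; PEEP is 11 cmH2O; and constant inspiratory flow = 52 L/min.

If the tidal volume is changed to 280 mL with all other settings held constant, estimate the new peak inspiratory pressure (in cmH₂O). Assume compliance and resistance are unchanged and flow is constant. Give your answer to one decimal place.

28.9

Flow: 52 L/min ÷ 60 = 0.8667 L/s.
PIP = Vt/C + R·V̇ + PEEP (constant-flow equation of motion).
Only the elastic term changes: ΔPIP = ΔVt / C = (280 − 345) / 22.0 = -2.955 cmH2O.
Original PIP = 345/22.0 + 6.0×0.8667 + 11 = 31.882 cmH2O; new PIP = 31.882 + (-2.955) = 28.927 cmH2O.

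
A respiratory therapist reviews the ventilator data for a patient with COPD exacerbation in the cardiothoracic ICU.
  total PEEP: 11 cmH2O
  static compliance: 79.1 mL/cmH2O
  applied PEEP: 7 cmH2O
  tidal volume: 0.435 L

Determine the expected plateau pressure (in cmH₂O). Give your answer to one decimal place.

End-expiratory occlusion gives total PEEP = 11 cmH2O (intrinsic PEEP = 11 − 7 = 4). Use total PEEP for the elastic gradient.
Pplat = PEEPtotal + Vt / Cstat = 11 + 435 / 79.1 = 11 + 5.499 = 16.499 cmH2O.

16.5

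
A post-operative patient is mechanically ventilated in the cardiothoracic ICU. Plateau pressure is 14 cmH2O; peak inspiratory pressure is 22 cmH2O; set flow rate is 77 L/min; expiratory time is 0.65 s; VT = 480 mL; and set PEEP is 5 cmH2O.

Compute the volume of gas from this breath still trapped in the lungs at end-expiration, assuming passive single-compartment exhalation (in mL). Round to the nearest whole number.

68

Flow: 77 L/min ÷ 60 = 1.2833 L/s.
R = (PIP − Pplat)/V̇ = (22 − 14) / 1.2833 = 8.0/1.2833 = 6.234 cmH2O·s/L.
C = Vt/(Pplat − PEEP) = 480.0 / (14 − 5) = 480.0/9.0 = 53.333 mL/cmH2O.
τ = R × C = 6.234 × 0.05333 L/cmH2O = 0.3325 s.
Fraction remaining = e^(−Te/τ) = e^(−0.65/0.3325) = 0.1416.
Trapped volume = 480.0 × 0.1416 = 67.968 mL.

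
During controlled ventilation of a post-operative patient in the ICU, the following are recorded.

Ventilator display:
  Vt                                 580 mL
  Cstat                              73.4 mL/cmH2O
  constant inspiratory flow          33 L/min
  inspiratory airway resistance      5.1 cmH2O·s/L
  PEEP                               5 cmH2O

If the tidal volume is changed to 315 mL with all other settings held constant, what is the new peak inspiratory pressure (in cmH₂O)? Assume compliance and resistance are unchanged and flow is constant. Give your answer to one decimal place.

Flow: 33 L/min ÷ 60 = 0.55 L/s.
PIP = Vt/C + R·V̇ + PEEP (constant-flow equation of motion).
Only the elastic term changes: ΔPIP = ΔVt / C = (315 − 580) / 73.4 = -3.61 cmH2O.
Original PIP = 580/73.4 + 5.1×0.55 + 5 = 15.707 cmH2O; new PIP = 15.707 + (-3.61) = 12.097 cmH2O.

12.1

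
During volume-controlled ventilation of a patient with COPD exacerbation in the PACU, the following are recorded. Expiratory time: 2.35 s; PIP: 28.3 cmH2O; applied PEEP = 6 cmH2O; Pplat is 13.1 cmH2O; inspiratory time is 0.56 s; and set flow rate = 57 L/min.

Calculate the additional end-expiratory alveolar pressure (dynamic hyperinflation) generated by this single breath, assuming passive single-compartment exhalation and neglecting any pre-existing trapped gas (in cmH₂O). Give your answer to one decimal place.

Flow: 57 L/min ÷ 60 = 0.95 L/s.
Vt = flow × Ti = 0.95 L/s × 0.56 s × 1000 mL/L = 532.0 mL.
R = (PIP − Pplat)/V̇ = (28.3 − 13.1) / 0.95 = 15.2/0.95 = 16.0 cmH2O·s/L.
C = Vt/(Pplat − PEEP) = 532.0 / (13.1 − 6) = 532.0/7.1 = 74.93 mL/cmH2O.
τ = R × C = 16.0 × 0.07493 L/cmH2O = 1.199 s.
Fraction remaining = e^(−Te/τ) = e^(−2.35/1.199) = 0.1409; trapped volume = 532.0 × 0.1409 = 74.959 mL.
Additional alveolar pressure from trapping ≈ V_trapped / C = 74.959 / 74.93 = 1.0 cmH2O.

1.0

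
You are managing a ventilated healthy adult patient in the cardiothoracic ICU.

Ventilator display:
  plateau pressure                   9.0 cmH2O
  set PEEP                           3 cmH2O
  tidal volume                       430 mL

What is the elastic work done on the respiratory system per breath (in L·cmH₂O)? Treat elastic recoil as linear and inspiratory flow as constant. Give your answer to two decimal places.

1.29

Elastic work ≈ ½ × (Pplat − PEEP) × Vt = 0.5 × (9.0 − 3) × 0.430 L = 0.5 × 6.0 × 0.430 = 1.29 L·cmH2O.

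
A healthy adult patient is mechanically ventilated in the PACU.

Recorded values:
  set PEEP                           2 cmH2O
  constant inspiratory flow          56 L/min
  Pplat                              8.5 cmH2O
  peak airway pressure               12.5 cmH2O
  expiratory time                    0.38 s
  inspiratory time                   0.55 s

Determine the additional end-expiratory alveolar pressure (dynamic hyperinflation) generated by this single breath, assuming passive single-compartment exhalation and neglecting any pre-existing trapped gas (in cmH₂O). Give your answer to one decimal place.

Flow: 56 L/min ÷ 60 = 0.9333 L/s.
Vt = flow × Ti = 0.9333 L/s × 0.55 s × 1000 mL/L = 513.32 mL.
R = (PIP − Pplat)/V̇ = (12.5 − 8.5) / 0.9333 = 4.0/0.9333 = 4.286 cmH2O·s/L.
C = Vt/(Pplat − PEEP) = 513.32 / (8.5 − 2) = 513.32/6.5 = 78.972 mL/cmH2O.
τ = R × C = 4.286 × 0.07897 L/cmH2O = 0.3385 s.
Fraction remaining = e^(−Te/τ) = e^(−0.38/0.3385) = 0.3254; trapped volume = 513.32 × 0.3254 = 167.03 mL.
Additional alveolar pressure from trapping ≈ V_trapped / C = 167.03 / 78.972 = 2.115 cmH2O.

2.1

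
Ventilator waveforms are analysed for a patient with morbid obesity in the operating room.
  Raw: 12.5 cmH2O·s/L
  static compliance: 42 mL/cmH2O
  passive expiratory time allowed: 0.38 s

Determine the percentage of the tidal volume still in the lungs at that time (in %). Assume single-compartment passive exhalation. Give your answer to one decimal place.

48.5

τ = R × C = 12.5 × 42 mL/cmH2O = 12.5 × 0.042 L/cmH2O = 0.525 s.
Passive exhalation: V(t)/V₀ = e^(−t/τ) = e^(−0.38/0.525) = 0.4849.
Fraction remaining = 0.4849 → 48.49%.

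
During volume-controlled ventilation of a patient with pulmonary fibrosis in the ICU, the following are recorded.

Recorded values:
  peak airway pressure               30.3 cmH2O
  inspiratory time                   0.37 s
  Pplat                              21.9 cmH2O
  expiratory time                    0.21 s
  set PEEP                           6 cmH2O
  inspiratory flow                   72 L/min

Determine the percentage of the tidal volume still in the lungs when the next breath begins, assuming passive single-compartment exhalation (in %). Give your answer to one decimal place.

Flow: 72 L/min ÷ 60 = 1.2 L/s.
Vt = flow × Ti = 1.2 L/s × 0.37 s × 1000 mL/L = 444.0 mL.
R = (PIP − Pplat)/V̇ = (30.3 − 21.9) / 1.2 = 8.4/1.2 = 7.0 cmH2O·s/L.
C = Vt/(Pplat − PEEP) = 444.0 / (21.9 − 6) = 444.0/15.9 = 27.925 mL/cmH2O.
τ = R × C = 7.0 × 0.02793 L/cmH2O = 0.1955 s.
Fraction remaining at end-expiration = e^(−Te/τ) = e^(−0.21/0.1955) = 0.3416 → 34.16%.

34.2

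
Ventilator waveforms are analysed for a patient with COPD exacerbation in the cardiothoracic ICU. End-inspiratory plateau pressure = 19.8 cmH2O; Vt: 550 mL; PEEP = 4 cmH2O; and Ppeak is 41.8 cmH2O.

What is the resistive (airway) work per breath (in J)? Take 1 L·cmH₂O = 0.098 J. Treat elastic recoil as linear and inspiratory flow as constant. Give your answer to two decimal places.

1.19

With constant inspiratory flow the resistive pressure is constant at PIP − Pplat = 41.8 − 19.8 = 22.0 cmH2O, so resistive work = 22.0 × 0.550 = 12.1 L·cmH2O.
× 0.098 J/(L·cmH2O) → 1.186 J.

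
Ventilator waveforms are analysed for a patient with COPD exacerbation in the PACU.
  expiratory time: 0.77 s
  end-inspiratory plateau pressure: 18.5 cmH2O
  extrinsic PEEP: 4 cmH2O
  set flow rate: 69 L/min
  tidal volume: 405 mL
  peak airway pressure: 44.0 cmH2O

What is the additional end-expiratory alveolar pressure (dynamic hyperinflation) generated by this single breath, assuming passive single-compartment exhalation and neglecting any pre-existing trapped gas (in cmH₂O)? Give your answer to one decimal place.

Flow: 69 L/min ÷ 60 = 1.15 L/s.
R = (PIP − Pplat)/V̇ = (44.0 − 18.5) / 1.15 = 25.5/1.15 = 22.174 cmH2O·s/L.
C = Vt/(Pplat − PEEP) = 405.0 / (18.5 − 4) = 405.0/14.5 = 27.931 mL/cmH2O.
τ = R × C = 22.174 × 0.02793 L/cmH2O = 0.6193 s.
Fraction remaining = e^(−Te/τ) = e^(−0.77/0.6193) = 0.2884; trapped volume = 405.0 × 0.2884 = 116.8 mL.
Additional alveolar pressure from trapping ≈ V_trapped / C = 116.8 / 27.931 = 4.182 cmH2O.

4.2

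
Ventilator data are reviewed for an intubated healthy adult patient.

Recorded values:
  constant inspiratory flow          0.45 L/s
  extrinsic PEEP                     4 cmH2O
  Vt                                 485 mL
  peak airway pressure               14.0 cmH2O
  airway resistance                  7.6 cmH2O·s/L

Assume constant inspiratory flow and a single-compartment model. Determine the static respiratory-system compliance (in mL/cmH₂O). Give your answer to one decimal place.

73.7

Equation of motion (constant flow): PIP = Vt/C + R·V̇ + PEEP.
Vt/C = PIP − R·V̇ − PEEP = 14.0 − 7.6×0.45 − 4 = 14.0 − 3.42 − 4 = 6.58 cmH2O.
C = Vt / 6.58 = 485 / 6.58 = 73.708 mL/cmH2O.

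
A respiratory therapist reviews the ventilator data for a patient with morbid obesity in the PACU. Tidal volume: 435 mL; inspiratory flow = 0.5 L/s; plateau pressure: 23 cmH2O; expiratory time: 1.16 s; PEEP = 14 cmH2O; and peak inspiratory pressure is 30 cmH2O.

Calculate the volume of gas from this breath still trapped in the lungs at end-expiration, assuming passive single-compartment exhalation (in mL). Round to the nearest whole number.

R = (PIP − Pplat)/V̇ = (30 − 23) / 0.5 = 7.0/0.5 = 14.0 cmH2O·s/L.
C = Vt/(Pplat − PEEP) = 435.0 / (23 − 14) = 435.0/9.0 = 48.333 mL/cmH2O.
τ = R × C = 14.0 × 0.04833 L/cmH2O = 0.6766 s.
Fraction remaining = e^(−Te/τ) = e^(−1.16/0.6766) = 0.1801.
Trapped volume = 435.0 × 0.1801 = 78.344 mL.

78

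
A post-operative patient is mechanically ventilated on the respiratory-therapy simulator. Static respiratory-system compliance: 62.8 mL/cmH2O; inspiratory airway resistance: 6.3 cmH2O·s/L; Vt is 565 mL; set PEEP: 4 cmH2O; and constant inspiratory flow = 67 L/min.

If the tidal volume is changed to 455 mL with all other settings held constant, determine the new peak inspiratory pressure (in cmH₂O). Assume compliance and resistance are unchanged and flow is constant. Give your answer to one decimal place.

Flow: 67 L/min ÷ 60 = 1.1167 L/s.
PIP = Vt/C + R·V̇ + PEEP (constant-flow equation of motion).
Only the elastic term changes: ΔPIP = ΔVt / C = (455 − 565) / 62.8 = -1.752 cmH2O.
Original PIP = 565/62.8 + 6.3×1.1167 + 4 = 20.032 cmH2O; new PIP = 20.032 + (-1.752) = 18.28 cmH2O.

18.3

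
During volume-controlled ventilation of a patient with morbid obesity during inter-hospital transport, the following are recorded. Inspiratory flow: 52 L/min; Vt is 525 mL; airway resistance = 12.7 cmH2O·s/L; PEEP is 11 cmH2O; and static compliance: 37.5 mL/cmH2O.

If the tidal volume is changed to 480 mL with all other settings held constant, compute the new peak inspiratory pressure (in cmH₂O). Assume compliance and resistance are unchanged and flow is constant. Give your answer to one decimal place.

Flow: 52 L/min ÷ 60 = 0.8667 L/s.
PIP = Vt/C + R·V̇ + PEEP (constant-flow equation of motion).
Only the elastic term changes: ΔPIP = ΔVt / C = (480 − 525) / 37.5 = -1.2 cmH2O.
Original PIP = 525/37.5 + 12.7×0.8667 + 11 = 36.007 cmH2O; new PIP = 36.007 + (-1.2) = 34.807 cmH2O.

34.8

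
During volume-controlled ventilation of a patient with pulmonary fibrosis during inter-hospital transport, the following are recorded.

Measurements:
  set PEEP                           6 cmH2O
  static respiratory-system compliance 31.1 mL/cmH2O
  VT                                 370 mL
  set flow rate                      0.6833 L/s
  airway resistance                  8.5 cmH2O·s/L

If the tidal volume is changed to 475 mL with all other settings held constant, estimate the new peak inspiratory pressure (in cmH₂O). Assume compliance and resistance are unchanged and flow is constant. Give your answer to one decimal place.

PIP = Vt/C + R·V̇ + PEEP (constant-flow equation of motion).
Only the elastic term changes: ΔPIP = ΔVt / C = (475 − 370) / 31.1 = 3.376 cmH2O.
Original PIP = 370/31.1 + 8.5×0.6833 + 6 = 23.705 cmH2O; new PIP = 23.705 + (3.376) = 27.081 cmH2O.

27.1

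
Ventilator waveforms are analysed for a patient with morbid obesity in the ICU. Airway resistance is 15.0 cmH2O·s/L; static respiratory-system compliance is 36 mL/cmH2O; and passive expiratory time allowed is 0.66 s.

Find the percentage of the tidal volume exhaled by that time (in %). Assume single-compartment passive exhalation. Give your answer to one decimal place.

70.5

τ = R × C = 15.0 × 36 mL/cmH2O = 15.0 × 0.036 L/cmH2O = 0.54 s.
Passive exhalation: V(t)/V₀ = e^(−t/τ) = e^(−0.66/0.54) = 0.2946.
Fraction exhaled = 1 − 0.2946 = 0.7054 → 70.54%.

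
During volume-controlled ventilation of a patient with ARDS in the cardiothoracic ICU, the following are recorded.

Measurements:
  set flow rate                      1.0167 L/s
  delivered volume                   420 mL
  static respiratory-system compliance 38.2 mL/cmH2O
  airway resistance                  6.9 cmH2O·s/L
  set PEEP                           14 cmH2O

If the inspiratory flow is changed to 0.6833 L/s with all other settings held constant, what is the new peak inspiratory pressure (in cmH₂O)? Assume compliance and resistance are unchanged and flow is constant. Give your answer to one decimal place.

PIP = Vt/C + R·V̇ + PEEP (constant-flow equation of motion).
Only the resistive term changes: ΔPIP = R × ΔV̇ = 6.9 × (0.6833 − 1.0167) = 6.9 × -0.3334 = -2.3 cmH2O.
Original PIP = 420/38.2 + 6.9×1.0167 + 14 = 32.01 cmH2O; new PIP = 32.01 + (-2.3) = 29.71 cmH2O.

29.7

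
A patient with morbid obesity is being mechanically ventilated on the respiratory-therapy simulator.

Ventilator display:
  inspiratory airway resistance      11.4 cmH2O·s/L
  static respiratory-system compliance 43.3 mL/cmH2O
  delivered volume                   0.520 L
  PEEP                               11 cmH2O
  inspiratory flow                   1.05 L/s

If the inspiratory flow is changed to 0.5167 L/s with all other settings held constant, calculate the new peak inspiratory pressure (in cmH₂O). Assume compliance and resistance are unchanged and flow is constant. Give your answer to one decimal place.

28.9

PIP = Vt/C + R·V̇ + PEEP (constant-flow equation of motion).
Only the resistive term changes: ΔPIP = R × ΔV̇ = 11.4 × (0.5167 − 1.05) = 11.4 × -0.5333 = -6.08 cmH2O.
Original PIP = 520/43.3 + 11.4×1.05 + 11 = 34.979 cmH2O; new PIP = 34.979 + (-6.08) = 28.899 cmH2O.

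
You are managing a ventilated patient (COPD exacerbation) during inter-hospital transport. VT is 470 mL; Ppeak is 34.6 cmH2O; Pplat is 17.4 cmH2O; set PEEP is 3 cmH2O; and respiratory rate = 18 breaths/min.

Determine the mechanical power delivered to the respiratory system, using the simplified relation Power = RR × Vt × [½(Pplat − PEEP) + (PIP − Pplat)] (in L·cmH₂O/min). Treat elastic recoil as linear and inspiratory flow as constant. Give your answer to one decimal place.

206.4

Per-breath work = Vt × [½(Pplat−PEEP) + (PIP−Pplat)] = 0.470 × [0.5×14.4 + 17.2] = 0.470 × 24.4 = 11.468 L·cmH2O.
Power = 18 × 11.468 = 206.42 L·cmH2O/min.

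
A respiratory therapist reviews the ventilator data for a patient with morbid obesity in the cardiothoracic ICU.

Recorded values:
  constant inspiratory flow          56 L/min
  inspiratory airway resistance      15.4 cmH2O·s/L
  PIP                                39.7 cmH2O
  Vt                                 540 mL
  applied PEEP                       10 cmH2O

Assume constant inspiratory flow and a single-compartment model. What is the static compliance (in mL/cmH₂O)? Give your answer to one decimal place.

Flow: 56 L/min ÷ 60 = 0.9333 L/s.
Equation of motion (constant flow): PIP = Vt/C + R·V̇ + PEEP.
Vt/C = PIP − R·V̇ − PEEP = 39.7 − 15.4×0.9333 − 10 = 39.7 − 14.373 − 10 = 15.327 cmH2O.
C = Vt / 15.327 = 540 / 15.327 = 35.232 mL/cmH2O.

35.2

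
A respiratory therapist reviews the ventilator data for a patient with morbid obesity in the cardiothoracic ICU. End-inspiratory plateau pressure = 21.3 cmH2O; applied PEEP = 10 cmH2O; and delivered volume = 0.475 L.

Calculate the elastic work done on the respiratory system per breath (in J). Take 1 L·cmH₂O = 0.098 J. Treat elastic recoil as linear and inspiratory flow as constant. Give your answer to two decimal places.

0.26

Elastic work ≈ ½ × (Pplat − PEEP) × Vt = 0.5 × (21.3 − 10) × 0.475 L = 0.5 × 11.3 × 0.475 = 2.684 L·cmH2O.
× 0.098 J/(L·cmH2O) → 0.263 J.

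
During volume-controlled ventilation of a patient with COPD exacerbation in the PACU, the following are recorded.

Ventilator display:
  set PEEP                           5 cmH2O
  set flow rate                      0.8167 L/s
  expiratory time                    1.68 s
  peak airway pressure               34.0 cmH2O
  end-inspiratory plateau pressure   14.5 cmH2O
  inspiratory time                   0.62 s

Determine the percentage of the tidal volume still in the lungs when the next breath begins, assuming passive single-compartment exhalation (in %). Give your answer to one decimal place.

Vt = flow × Ti = 0.8167 L/s × 0.62 s × 1000 mL/L = 506.35 mL.
R = (PIP − Pplat)/V̇ = (34.0 − 14.5) / 0.8167 = 19.5/0.8167 = 23.877 cmH2O·s/L.
C = Vt/(Pplat − PEEP) = 506.35 / (14.5 − 5) = 506.35/9.5 = 53.3 mL/cmH2O.
τ = R × C = 23.877 × 0.0533 L/cmH2O = 1.273 s.
Fraction remaining at end-expiration = e^(−Te/τ) = e^(−1.68/1.273) = 0.2672 → 26.72%.

26.7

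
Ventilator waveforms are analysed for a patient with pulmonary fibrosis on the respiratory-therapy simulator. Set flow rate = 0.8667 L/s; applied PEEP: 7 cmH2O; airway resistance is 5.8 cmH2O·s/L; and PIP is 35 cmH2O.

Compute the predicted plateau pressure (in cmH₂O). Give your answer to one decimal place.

Pplat = PIP − Raw × flow = 35 − 5.8 × 0.8667 = 35 − 5.027 = 29.973 cmH2O.

30.0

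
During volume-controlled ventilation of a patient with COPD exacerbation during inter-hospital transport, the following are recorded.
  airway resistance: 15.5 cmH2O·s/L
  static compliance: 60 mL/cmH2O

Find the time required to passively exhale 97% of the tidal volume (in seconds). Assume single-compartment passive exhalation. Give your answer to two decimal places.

τ = R × C = 15.5 × 60 mL/cmH2O = 15.5 × 0.060 L/cmH2O = 0.93 s.
Exhaled fraction f = 1 − e^(−t/τ) → t = −τ·ln(1 − f) = −0.93·ln(0.03) = 3.261 s.

3.26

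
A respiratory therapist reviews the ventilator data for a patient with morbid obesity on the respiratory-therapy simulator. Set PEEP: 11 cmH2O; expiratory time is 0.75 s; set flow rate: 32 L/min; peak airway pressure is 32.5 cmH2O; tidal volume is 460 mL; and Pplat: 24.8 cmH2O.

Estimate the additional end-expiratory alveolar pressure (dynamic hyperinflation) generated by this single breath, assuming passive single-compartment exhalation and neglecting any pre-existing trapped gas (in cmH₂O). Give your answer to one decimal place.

Flow: 32 L/min ÷ 60 = 0.5333 L/s.
R = (PIP − Pplat)/V̇ = (32.5 − 24.8) / 0.5333 = 7.7/0.5333 = 14.438 cmH2O·s/L.
C = Vt/(Pplat − PEEP) = 460.0 / (24.8 − 11) = 460.0/13.8 = 33.333 mL/cmH2O.
τ = R × C = 14.438 × 0.03333 L/cmH2O = 0.4812 s.
Fraction remaining = e^(−Te/τ) = e^(−0.75/0.4812) = 0.2104; trapped volume = 460.0 × 0.2104 = 96.784 mL.
Additional alveolar pressure from trapping ≈ V_trapped / C = 96.784 / 33.333 = 2.904 cmH2O.

2.9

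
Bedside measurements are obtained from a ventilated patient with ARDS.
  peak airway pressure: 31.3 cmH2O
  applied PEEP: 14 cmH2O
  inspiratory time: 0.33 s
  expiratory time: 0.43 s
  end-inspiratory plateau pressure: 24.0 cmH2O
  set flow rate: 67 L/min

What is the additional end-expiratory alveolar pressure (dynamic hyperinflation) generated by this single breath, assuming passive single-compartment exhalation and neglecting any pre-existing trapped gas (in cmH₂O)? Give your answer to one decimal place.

Flow: 67 L/min ÷ 60 = 1.1167 L/s.
Vt = flow × Ti = 1.1167 L/s × 0.33 s × 1000 mL/L = 368.51 mL.
R = (PIP − Pplat)/V̇ = (31.3 − 24.0) / 1.1167 = 7.3/1.1167 = 6.537 cmH2O·s/L.
C = Vt/(Pplat − PEEP) = 368.51 / (24.0 − 14) = 368.51/10.0 = 36.851 mL/cmH2O.
τ = R × C = 6.537 × 0.03685 L/cmH2O = 0.2409 s.
Fraction remaining = e^(−Te/τ) = e^(−0.43/0.2409) = 0.1678; trapped volume = 368.51 × 0.1678 = 61.836 mL.
Additional alveolar pressure from trapping ≈ V_trapped / C = 61.836 / 36.851 = 1.678 cmH2O.

1.7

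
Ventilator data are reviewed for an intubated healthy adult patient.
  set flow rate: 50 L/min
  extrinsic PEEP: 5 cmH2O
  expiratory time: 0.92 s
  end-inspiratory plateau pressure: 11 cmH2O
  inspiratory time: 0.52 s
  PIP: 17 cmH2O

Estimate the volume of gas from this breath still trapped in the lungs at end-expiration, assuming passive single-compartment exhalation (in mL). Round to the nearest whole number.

74

Flow: 50 L/min ÷ 60 = 0.8333 L/s.
Vt = flow × Ti = 0.8333 L/s × 0.52 s × 1000 mL/L = 433.32 mL.
R = (PIP − Pplat)/V̇ = (17 − 11) / 0.8333 = 6.0/0.8333 = 7.2 cmH2O·s/L.
C = Vt/(Pplat − PEEP) = 433.32 / (11 − 5) = 433.32/6.0 = 72.22 mL/cmH2O.
τ = R × C = 7.2 × 0.07222 L/cmH2O = 0.52 s.
Fraction remaining = e^(−Te/τ) = e^(−0.92/0.52) = 0.1705.
Trapped volume = 433.32 × 0.1705 = 73.881 mL.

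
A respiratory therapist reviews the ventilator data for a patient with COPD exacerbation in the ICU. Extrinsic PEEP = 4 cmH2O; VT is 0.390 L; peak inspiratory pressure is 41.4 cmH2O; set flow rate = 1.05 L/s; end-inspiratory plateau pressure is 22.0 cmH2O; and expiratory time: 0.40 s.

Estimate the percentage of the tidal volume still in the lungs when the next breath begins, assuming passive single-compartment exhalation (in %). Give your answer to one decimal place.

R = (PIP − Pplat)/V̇ = (41.4 − 22.0) / 1.05 = 19.4/1.05 = 18.476 cmH2O·s/L.
C = Vt/(Pplat − PEEP) = 390.0 / (22.0 − 4) = 390.0/18.0 = 21.667 mL/cmH2O.
τ = R × C = 18.476 × 0.02167 L/cmH2O = 0.4004 s.
Fraction remaining at end-expiration = e^(−Te/τ) = e^(−0.40/0.4004) = 0.3682 → 36.82%.

36.8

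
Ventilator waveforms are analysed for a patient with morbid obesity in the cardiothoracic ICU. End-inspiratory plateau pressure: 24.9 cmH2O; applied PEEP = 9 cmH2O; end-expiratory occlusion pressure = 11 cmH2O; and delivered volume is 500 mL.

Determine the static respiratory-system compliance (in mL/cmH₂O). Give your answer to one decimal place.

End-expiratory occlusion gives total PEEP = 11 cmH2O (intrinsic PEEP = 11 − 9 = 2). Use total PEEP for the elastic gradient.
Cstat = Vt / (Pplat − PEEPtotal) = 500 / (24.9 − 11) = 500 / 13.9 = 35.971 mL/cmH2O.

36.0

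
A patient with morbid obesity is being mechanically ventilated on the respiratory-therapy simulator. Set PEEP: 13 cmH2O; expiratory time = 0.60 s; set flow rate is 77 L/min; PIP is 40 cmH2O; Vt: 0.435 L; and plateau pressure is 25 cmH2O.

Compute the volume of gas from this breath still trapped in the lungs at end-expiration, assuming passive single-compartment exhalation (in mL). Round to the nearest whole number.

Flow: 77 L/min ÷ 60 = 1.2833 L/s.
R = (PIP − Pplat)/V̇ = (40 − 25) / 1.2833 = 15.0/1.2833 = 11.689 cmH2O·s/L.
C = Vt/(Pplat − PEEP) = 435.0 / (25 − 13) = 435.0/12.0 = 36.25 mL/cmH2O.
τ = R × C = 11.689 × 0.03625 L/cmH2O = 0.4237 s.
Fraction remaining = e^(−Te/τ) = e^(−0.60/0.4237) = 0.2427.
Trapped volume = 435.0 × 0.2427 = 105.57 mL.

106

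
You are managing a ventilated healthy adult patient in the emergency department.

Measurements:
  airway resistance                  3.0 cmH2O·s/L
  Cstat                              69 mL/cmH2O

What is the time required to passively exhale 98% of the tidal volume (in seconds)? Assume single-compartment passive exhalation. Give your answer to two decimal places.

0.81

τ = R × C = 3.0 × 69 mL/cmH2O = 3.0 × 0.069 L/cmH2O = 0.207 s.
Exhaled fraction f = 1 − e^(−t/τ) → t = −τ·ln(1 − f) = −0.207·ln(0.02) = 0.8098 s.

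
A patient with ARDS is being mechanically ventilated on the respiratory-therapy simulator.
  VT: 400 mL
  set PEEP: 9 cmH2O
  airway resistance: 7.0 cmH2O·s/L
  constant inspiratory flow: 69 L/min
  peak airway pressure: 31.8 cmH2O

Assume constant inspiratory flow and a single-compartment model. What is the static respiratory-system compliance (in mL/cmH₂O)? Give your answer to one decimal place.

Flow: 69 L/min ÷ 60 = 1.15 L/s.
Equation of motion (constant flow): PIP = Vt/C + R·V̇ + PEEP.
Vt/C = PIP − R·V̇ − PEEP = 31.8 − 7.0×1.15 − 9 = 31.8 − 8.05 − 9 = 14.75 cmH2O.
C = Vt / 14.75 = 400 / 14.75 = 27.119 mL/cmH2O.

27.1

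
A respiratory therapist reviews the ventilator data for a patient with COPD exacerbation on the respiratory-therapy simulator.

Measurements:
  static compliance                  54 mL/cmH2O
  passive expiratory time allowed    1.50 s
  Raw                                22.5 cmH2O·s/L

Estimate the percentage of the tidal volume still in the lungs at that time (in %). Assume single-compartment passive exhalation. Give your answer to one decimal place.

29.1

τ = R × C = 22.5 × 54 mL/cmH2O = 22.5 × 0.054 L/cmH2O = 1.215 s.
Passive exhalation: V(t)/V₀ = e^(−t/τ) = e^(−1.50/1.215) = 0.291.
Fraction remaining = 0.291 → 29.1%.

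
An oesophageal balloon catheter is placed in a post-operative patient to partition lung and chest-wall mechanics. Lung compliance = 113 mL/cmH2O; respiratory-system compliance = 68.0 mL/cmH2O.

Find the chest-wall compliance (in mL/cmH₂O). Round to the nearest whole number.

1/Ccw = 1/Crs − 1/CL.
1/Ccw = 1/68.0 − 1/113 = 0.005856.
Ccw = 170.77 mL/cmH2O.

171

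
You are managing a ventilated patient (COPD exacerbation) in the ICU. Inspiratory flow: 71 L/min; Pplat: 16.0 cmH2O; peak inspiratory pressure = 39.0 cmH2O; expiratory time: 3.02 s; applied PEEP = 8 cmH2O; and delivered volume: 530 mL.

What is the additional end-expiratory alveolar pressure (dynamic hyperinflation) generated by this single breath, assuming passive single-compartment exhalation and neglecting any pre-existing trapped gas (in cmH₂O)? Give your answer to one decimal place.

Flow: 71 L/min ÷ 60 = 1.1833 L/s.
R = (PIP − Pplat)/V̇ = (39.0 − 16.0) / 1.1833 = 23.0/1.1833 = 19.437 cmH2O·s/L.
C = Vt/(Pplat − PEEP) = 530.0 / (16.0 − 8) = 530.0/8.0 = 66.25 mL/cmH2O.
τ = R × C = 19.437 × 0.06625 L/cmH2O = 1.288 s.
Fraction remaining = e^(−Te/τ) = e^(−3.02/1.288) = 0.09587; trapped volume = 530.0 × 0.09587 = 50.811 mL.
Additional alveolar pressure from trapping ≈ V_trapped / C = 50.811 / 66.25 = 0.767 cmH2O.

0.8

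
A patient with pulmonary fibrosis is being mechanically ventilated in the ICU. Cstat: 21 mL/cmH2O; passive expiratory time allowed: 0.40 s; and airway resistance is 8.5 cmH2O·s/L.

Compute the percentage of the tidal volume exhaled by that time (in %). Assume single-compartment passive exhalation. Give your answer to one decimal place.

τ = R × C = 8.5 × 21 mL/cmH2O = 8.5 × 0.021 L/cmH2O = 0.1785 s.
Passive exhalation: V(t)/V₀ = e^(−t/τ) = e^(−0.40/0.1785) = 0.1064.
Fraction exhaled = 1 − 0.1064 = 0.8936 → 89.36%.

89.4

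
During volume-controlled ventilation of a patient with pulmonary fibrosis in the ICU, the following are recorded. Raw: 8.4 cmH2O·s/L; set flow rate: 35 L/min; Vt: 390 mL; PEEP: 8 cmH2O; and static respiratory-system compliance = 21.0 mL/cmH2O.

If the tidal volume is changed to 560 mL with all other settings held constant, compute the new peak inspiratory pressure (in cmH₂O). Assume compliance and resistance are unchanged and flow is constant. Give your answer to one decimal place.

Flow: 35 L/min ÷ 60 = 0.5833 L/s.
PIP = Vt/C + R·V̇ + PEEP (constant-flow equation of motion).
Only the elastic term changes: ΔPIP = ΔVt / C = (560 − 390) / 21.0 = 8.095 cmH2O.
Original PIP = 390/21.0 + 8.4×0.5833 + 8 = 31.471 cmH2O; new PIP = 31.471 + (8.095) = 39.566 cmH2O.

39.6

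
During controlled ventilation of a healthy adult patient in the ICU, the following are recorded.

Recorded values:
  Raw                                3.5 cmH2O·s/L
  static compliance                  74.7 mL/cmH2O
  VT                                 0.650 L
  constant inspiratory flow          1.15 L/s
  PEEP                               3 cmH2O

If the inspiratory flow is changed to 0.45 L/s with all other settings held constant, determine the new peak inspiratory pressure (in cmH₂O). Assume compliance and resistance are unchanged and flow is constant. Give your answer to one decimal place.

13.3

PIP = Vt/C + R·V̇ + PEEP (constant-flow equation of motion).
Only the resistive term changes: ΔPIP = R × ΔV̇ = 3.5 × (0.45 − 1.15) = 3.5 × -0.7 = -2.45 cmH2O.
Original PIP = 650/74.7 + 3.5×1.15 + 3 = 15.726 cmH2O; new PIP = 15.726 + (-2.45) = 13.276 cmH2O.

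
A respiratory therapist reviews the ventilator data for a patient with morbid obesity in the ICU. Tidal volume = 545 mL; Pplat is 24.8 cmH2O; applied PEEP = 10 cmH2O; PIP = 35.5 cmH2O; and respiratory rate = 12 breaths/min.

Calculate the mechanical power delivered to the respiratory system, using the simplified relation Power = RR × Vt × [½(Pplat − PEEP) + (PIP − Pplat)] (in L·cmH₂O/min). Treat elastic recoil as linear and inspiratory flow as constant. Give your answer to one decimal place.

118.4

Per-breath work = Vt × [½(Pplat−PEEP) + (PIP−Pplat)] = 0.545 × [0.5×14.8 + 10.7] = 0.545 × 18.1 = 9.865 L·cmH2O.
Power = 12 × 9.865 = 118.38 L·cmH2O/min.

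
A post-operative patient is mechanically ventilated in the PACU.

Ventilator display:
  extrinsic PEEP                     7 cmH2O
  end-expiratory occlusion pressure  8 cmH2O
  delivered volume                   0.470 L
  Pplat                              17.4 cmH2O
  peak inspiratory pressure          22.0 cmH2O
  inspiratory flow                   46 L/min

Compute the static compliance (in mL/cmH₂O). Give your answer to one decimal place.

50.0

End-expiratory occlusion gives total PEEP = 8 cmH2O (intrinsic PEEP = 8 − 7 = 1). Use total PEEP for the elastic gradient.
Cstat = Vt / (Pplat − PEEPtotal) = 470 / (17.4 − 8) = 470 / 9.4 = 50.0 mL/cmH2O.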